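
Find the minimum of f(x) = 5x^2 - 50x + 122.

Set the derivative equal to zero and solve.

f(x) = 5x^2 - 50x + 122
f'(x) = 10x + (-50) = 0
x = 50/10 = 5
f(5) = -3
Since f''(x) = 10 > 0, this is a minimum.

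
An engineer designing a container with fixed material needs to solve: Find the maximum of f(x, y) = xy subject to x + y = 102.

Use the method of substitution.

Substitute y = 102 - x into f(x,y) = xy:
g(x) = x(102 - x) = 102x - x^2
g'(x) = 102 - 2x = 0  =>  x = 51
y = 102 - 51 = 51
Maximum value = 51 * 51 = 2601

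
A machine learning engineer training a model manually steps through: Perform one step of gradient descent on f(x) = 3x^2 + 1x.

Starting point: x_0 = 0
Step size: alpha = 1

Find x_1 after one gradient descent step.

f(x) = 3x^2 + 1x
f'(x) = 6x + 1
f'(0) = 6*0 + (1) = 1
x_1 = x_0 - alpha * f'(x_0) = 0 - 1 * 1 = -1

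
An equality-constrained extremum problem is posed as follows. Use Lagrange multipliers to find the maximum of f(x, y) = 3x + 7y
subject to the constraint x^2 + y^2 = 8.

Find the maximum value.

Set up Lagrange conditions: grad f = lambda * grad g
  3 = 2*lambda*x
  7 = 2*lambda*y
From these: x/y = 3/7, so x = 3t, y = 7t for some t.
Substitute into constraint: (3t)^2 + (7t)^2 = 8
  t^2 * 58 = 8
  t = sqrt(8/58)
Maximum = 3*x + 7*y = (3^2 + 7^2)*t = 58 * sqrt(8/58) = sqrt(464)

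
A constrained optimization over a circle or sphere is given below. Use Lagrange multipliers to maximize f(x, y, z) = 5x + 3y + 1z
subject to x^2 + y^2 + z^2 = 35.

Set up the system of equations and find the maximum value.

Lagrange conditions: 5 = 2*lambda*x, 3 = 2*lambda*y, 1 = 2*lambda*z
So x:5 = y:3 = z:1, i.e. x = 5t, y = 3t, z = 1t
Constraint: t^2*(5^2 + 3^2 + 1^2) = 35
  t^2 * 35 = 35  =>  t = sqrt(1)
Maximum = 5*5t + 3*3t + 1*1t = 35*sqrt(1) = 35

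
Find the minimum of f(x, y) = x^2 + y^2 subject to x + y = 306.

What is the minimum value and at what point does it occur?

Substitute y = 306 - x into f(x,y) = x^2 + y^2:
g(x) = x^2 + (306 - x)^2 = 2x^2 - 612x + 93636
g'(x) = 4x - 612 = 0  =>  x = 153
y = 306 - 153 = 153
Minimum value = 153^2 + 153^2 = 46818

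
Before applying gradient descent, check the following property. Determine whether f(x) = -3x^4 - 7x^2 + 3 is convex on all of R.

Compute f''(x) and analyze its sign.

f(x) = -3x^4 - 7x^2 + 3
f'(x) = -12x^3 + -14x
f''(x) = -36x^2 + -14
f''(x) = -36x^2 + -14 <= -14 < 0 for all x
Therefore, f is concave on R.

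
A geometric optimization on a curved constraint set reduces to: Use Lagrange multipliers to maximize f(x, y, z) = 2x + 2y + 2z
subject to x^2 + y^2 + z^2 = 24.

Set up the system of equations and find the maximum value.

Lagrange conditions: 2 = 2*lambda*x, 2 = 2*lambda*y, 2 = 2*lambda*z
So x:2 = y:2 = z:2, i.e. x = 2t, y = 2t, z = 2t
Constraint: t^2*(2^2 + 2^2 + 2^2) = 24
  t^2 * 12 = 24  =>  t = sqrt(2)
Maximum = 2*2t + 2*2t + 2*2t = 12*sqrt(2) = sqrt(288)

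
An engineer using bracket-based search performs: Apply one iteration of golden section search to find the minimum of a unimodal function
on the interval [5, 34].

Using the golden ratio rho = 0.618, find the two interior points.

Golden section search on [5, 34].
Golden ratio rho = 0.618 (approx).
Interior points:
  x_1 = 5 + (1-0.618)*29 = 16.0780
  x_2 = 5 + 0.618*29 = 22.9220
Compare f(x_1) and f(x_2) to determine which subinterval to keep.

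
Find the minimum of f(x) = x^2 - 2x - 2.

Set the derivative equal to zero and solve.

f(x) = x^2 - 2x - 2
f'(x) = 2x + (-2) = 0
x = 2/2 = 1
f(1) = -3
Since f''(x) = 2 > 0, this is a minimum.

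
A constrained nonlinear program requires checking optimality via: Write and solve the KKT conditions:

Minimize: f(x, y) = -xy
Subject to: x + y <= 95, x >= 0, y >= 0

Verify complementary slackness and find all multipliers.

Problem: min -xy s.t. x + y <= 95 (multiplier lambda), x >= 0 (mu_x), y >= 0 (mu_y)
KKT stationarity: -y + lambda - mu_x = 0, -x + lambda - mu_y = 0, with lambda, mu_x, mu_y >= 0
Complementary slackness: lambda*(x + y - 95) = 0, mu_x*x = 0, mu_y*y = 0
If lambda = 0: y = -mu_x <= 0 and x = -mu_y <= 0 force x = y = 0 with f = 0; but x = y = 95/2 is feasible with f = -9025/4 < 0, so this is not the minimum. Hence lambda > 0 and x + y = 95.
Try x > 0, y > 0 (so mu_x = mu_y = 0): y = lambda, x = lambda => x = y = lambda
x + y = 95 => 2*lambda = 95 => lambda = 95/2
x* = y* = 95/2 > 0, consistent with mu_x = mu_y = 0.
(Any feasible point with x = 0 or y = 0 has f = 0 > -9025/4, so the minimum is not on those boundaries.)
min(-xy) = -9025/4 (i.e. max xy = 9025/4)
Multipliers: lambda = 95/2, mu_x = 0, mu_y = 0
Complementary slackness: lambda*(x + y - 95) = 95/2*(95/2 + 95/2 - 95) = 0, mu_x*x = 0*95/2 = 0, mu_y*y = 0*95/2 = 0. Satisfied.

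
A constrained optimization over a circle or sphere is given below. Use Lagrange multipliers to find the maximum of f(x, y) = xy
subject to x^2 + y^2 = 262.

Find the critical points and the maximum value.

Lagrange conditions: y = 2*lambda*x and x = 2*lambda*y
If x = 0 then y = 0, violating the constraint, so x, y != 0.
Dividing: y/x = x/y => x^2 = y^2 => y = x or y = -x
Constraint: 2x^2 = 262 => x^2 = 131 => x = +/-sqrt(131)
Critical points: (sqrt(131), sqrt(131)), (-sqrt(131), -sqrt(131)), (sqrt(131), -sqrt(131)), (-sqrt(131), sqrt(131))
  y = x:  xy = x^2 = 131  at (sqrt(131), sqrt(131)) and (-sqrt(131), -sqrt(131))
  y = -x: xy = -x^2 = -131 at (sqrt(131), -sqrt(131)) and (-sqrt(131), sqrt(131))
Maximum xy = 131 at (sqrt(131), sqrt(131)) and (-sqrt(131), -sqrt(131))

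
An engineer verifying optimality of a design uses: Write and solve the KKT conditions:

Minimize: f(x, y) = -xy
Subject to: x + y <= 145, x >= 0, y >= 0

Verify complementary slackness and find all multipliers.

Problem: min -xy s.t. x + y <= 145 (multiplier lambda), x >= 0 (mu_x), y >= 0 (mu_y)
KKT stationarity: -y + lambda - mu_x = 0, -x + lambda - mu_y = 0, with lambda, mu_x, mu_y >= 0
Complementary slackness: lambda*(x + y - 145) = 0, mu_x*x = 0, mu_y*y = 0
If lambda = 0: y = -mu_x <= 0 and x = -mu_y <= 0 force x = y = 0 with f = 0; but x = y = 145/2 is feasible with f = -21025/4 < 0, so this is not the minimum. Hence lambda > 0 and x + y = 145.
Try x > 0, y > 0 (so mu_x = mu_y = 0): y = lambda, x = lambda => x = y = lambda
x + y = 145 => 2*lambda = 145 => lambda = 145/2
x* = y* = 145/2 > 0, consistent with mu_x = mu_y = 0.
(Any feasible point with x = 0 or y = 0 has f = 0 > -21025/4, so the minimum is not on those boundaries.)
min(-xy) = -21025/4 (i.e. max xy = 21025/4)
Multipliers: lambda = 145/2, mu_x = 0, mu_y = 0
Complementary slackness: lambda*(x + y - 145) = 145/2*(145/2 + 145/2 - 145) = 0, mu_x*x = 0*145/2 = 0, mu_y*y = 0*145/2 = 0. Satisfied.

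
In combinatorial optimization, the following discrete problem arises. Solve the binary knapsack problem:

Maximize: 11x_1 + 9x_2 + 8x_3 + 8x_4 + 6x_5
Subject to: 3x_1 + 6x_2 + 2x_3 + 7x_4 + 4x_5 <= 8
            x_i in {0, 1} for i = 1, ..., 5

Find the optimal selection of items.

Items: item 1 (v=11, w=3), item 2 (v=9, w=6), item 3 (v=8, w=2), item 4 (v=8, w=7), item 5 (v=6, w=4)
Capacity: 8
Checking all 32 subsets (w = total weight, v = total value):
  {}: w = 0, v = 0
  {1}: w = 3, v = 11
  {2}: w = 6, v = 9
  {3}: w = 2, v = 8
  {4}: w = 7, v = 8
  {5}: w = 4, v = 6
  {1, 2}: w = 9 > 8, infeasible
  {1, 3}: w = 5, v = 19
  {1, 4}: w = 10 > 8, infeasible
  {1, 5}: w = 7, v = 17
  {2, 3}: w = 8, v = 17
  {2, 4}: w = 13 > 8, infeasible
  {2, 5}: w = 10 > 8, infeasible
  {3, 4}: w = 9 > 8, infeasible
  {3, 5}: w = 6, v = 14
  {4, 5}: w = 11 > 8, infeasible
  {1, 2, 3}: w = 11 > 8, infeasible
  {1, 2, 4}: w = 16 > 8, infeasible
  {1, 2, 5}: w = 13 > 8, infeasible
  {1, 3, 4}: w = 12 > 8, infeasible
  {1, 3, 5}: w = 9 > 8, infeasible
  {1, 4, 5}: w = 14 > 8, infeasible
  {2, 3, 4}: w = 15 > 8, infeasible
  {2, 3, 5}: w = 12 > 8, infeasible
  {2, 4, 5}: w = 17 > 8, infeasible
  {3, 4, 5}: w = 13 > 8, infeasible
  {1, 2, 3, 4}: w = 18 > 8, infeasible
  {1, 2, 3, 5}: w = 15 > 8, infeasible
  {1, 2, 4, 5}: w = 20 > 8, infeasible
  {1, 3, 4, 5}: w = 16 > 8, infeasible
  {2, 3, 4, 5}: w = 19 > 8, infeasible
  {1, 2, 3, 4, 5}: w = 22 > 8, infeasible
Best feasible subset: items [1, 3]
Total weight: 5 <= 8, total value: 19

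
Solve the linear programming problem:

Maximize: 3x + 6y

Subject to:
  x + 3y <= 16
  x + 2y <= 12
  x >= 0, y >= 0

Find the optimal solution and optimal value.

Feasible vertices: (0, 0), (0, 16/3), (4, 4), (12, 0)
Objective 3x + 6y at each:
  (0, 0): 0
  (0, 16/3): 32
  (4, 4): 36
  (12, 0): 36
Maximum is 36 at (4, 4).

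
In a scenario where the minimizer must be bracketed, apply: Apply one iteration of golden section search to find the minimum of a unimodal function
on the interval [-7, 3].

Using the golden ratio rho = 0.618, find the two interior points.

Golden section search on [-7, 3].
Golden ratio rho = 0.618 (approx).
Interior points:
  x_1 = -7 + (1-0.618)*10 = -3.1800
  x_2 = -7 + 0.618*10 = -0.8200
Compare f(x_1) and f(x_2) to determine which subinterval to keep.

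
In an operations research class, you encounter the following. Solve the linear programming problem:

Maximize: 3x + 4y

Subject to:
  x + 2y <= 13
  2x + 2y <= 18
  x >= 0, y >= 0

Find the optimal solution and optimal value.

Feasible vertices: (0, 0), (0, 13/2), (5, 4), (9, 0)
Objective 3x + 4y at each:
  (0, 0): 0
  (0, 13/2): 26
  (5, 4): 31
  (9, 0): 27
Maximum is 31 at (5, 4).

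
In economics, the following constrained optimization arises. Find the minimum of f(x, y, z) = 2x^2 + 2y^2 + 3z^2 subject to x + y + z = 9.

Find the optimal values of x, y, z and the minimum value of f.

Using Lagrange multipliers on f = 2x^2 + 2y^2 + 3z^2 with constraint x + y + z = 9:
Conditions: 2*2*x = lambda, 2*2*y = lambda, 2*3*z = lambda
So x = lambda/4, y = lambda/4, z = lambda/6
Substituting into constraint: lambda * (2/3) = 9
lambda = 27/2
x = 27/8, y = 27/8, z = 9/4
Minimum value = 243/4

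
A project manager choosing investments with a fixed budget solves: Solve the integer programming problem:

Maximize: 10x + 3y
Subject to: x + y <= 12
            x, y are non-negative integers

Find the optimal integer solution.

Objective: 10x + 3y, constraint: x + y <= 12
Coefficient of x is 10 >= coefficient of y is 3, so allocate the entire budget to x.
Optimal: x = 12, y = 0, value = 120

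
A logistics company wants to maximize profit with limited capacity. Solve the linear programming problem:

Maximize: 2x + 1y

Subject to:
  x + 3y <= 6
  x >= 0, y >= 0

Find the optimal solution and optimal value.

The feasible region has vertices at [(0, 0), (6, 0), (0, 2)].
Checking objective 2x + 1y at each vertex:
  (0, 0): 2*0 + 1*0 = 0
  (6, 0): 2*6 + 1*0 = 12
  (0, 2): 2*0 + 1*2 = 2
Maximum is 12 at (6, 0).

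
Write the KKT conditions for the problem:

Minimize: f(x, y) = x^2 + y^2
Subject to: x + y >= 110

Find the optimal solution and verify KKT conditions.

KKT conditions for min x^2 + y^2 s.t. x + y >= 110:
Stationarity: 2x = mu, 2y = mu
So x = y = mu/2.
Complementary slackness: mu*(x + y - 110) = 0
Primal feasibility: x + y >= 110; dual feasibility: mu >= 0
If mu = 0 then x = y = 0, but 0 + 0 < 110 is infeasible, so the constraint is active.
Constraint active: x + y = 2*(mu/2) = 110 => mu = 110
x = y = 55, f = 6050
Verify: stationarity 2*55 = 110 = mu; primal 55 + 55 = 110 >= 110; dual mu = 110 >= 0; complementary slackness 110*(110 - 110) = 0. All KKT conditions hold.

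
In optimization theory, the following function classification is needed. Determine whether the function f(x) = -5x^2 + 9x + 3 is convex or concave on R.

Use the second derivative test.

f(x) = -5x^2 + 9x + 3
f'(x) = -10x + 9
f''(x) = -10
Since f''(x) = -10 < 0 for all x, f is concave on R.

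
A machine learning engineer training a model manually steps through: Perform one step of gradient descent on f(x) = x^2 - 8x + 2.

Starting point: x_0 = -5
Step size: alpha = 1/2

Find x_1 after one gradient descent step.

f(x) = x^2 - 8x + 2
f'(x) = 2x - 8
f'(-5) = 2*-5 + (-8) = -18
x_1 = x_0 - alpha * f'(x_0) = -5 - 1/2 * -18 = 4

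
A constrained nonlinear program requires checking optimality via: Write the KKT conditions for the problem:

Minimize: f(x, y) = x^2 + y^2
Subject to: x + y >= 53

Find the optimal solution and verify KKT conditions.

KKT conditions for min x^2 + y^2 s.t. x + y >= 53:
Stationarity: 2x = mu, 2y = mu
So x = y = mu/2.
Complementary slackness: mu*(x + y - 53) = 0
Primal feasibility: x + y >= 53; dual feasibility: mu >= 0
If mu = 0 then x = y = 0, but 0 + 0 < 53 is infeasible, so the constraint is active.
Constraint active: x + y = 2*(mu/2) = 53 => mu = 53
x = y = 53/2, f = 2809/2
Verify: stationarity 2*(53/2) = 53 = mu; primal 53/2 + 53/2 = 53 >= 53; dual mu = 53 >= 0; complementary slackness 53*(53 - 53) = 0. All KKT conditions hold.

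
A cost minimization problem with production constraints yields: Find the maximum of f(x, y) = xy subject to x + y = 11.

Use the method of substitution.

Substitute y = 11 - x into f(x,y) = xy:
g(x) = x(11 - x) = 11x - x^2
g'(x) = 11 - 2x = 0  =>  x = 11/2
y = 11 - 11/2 = 11/2
Maximum value = (11/2) * (11/2) = 121/4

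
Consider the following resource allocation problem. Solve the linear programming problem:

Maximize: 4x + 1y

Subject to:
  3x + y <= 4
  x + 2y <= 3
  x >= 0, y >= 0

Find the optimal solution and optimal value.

Feasible vertices: (0, 0), (0, 3/2), (1, 1), (4/3, 0)
Objective 4x + 1y at each:
  (0, 0): 0
  (0, 3/2): 3/2
  (1, 1): 5
  (4/3, 0): 16/3
Maximum is 16/3 at (4/3, 0).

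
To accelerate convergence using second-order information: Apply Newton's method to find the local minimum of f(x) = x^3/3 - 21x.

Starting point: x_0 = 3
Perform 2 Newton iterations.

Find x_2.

f(x) = x^3/3 - 21x
f'(x) = x^2 - 21, f''(x) = 2x
Newton update: x_{n+1} = x_n - (x_n^2 - 21)/(2*x_n)
Step 1: x_0 = 3, f'=-12, f''=6, x_1 = 5
Step 2: x_1 = 5, f'=4, f''=10, x_2 = 23/5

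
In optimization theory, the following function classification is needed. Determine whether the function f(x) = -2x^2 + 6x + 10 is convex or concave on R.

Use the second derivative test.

f(x) = -2x^2 + 6x + 10
f'(x) = -4x + 6
f''(x) = -4
Since f''(x) = -4 < 0 for all x, f is concave on R.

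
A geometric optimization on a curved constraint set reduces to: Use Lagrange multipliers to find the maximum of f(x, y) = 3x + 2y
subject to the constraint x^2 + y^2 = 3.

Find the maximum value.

Set up Lagrange conditions: grad f = lambda * grad g
  3 = 2*lambda*x
  2 = 2*lambda*y
From these: x/y = 3/2, so x = 3t, y = 2t for some t.
Substitute into constraint: (3t)^2 + (2t)^2 = 3
  t^2 * 13 = 3
  t = sqrt(3/13)
Maximum = 3*x + 2*y = (3^2 + 2^2)*t = 13 * sqrt(3/13) = sqrt(39)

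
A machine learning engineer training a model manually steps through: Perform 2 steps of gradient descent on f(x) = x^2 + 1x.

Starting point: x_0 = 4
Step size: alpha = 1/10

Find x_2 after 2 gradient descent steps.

f(x) = x^2 + 1x, f'(x) = 2x + (1)
Step 1: f'(4) = 9, x_1 = 4 - 1/10 * 9 = 31/10
Step 2: f'(31/10) = 36/5, x_2 = 31/10 - 1/10 * 36/5 = 119/50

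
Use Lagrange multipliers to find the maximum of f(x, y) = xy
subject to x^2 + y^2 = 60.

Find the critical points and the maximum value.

Lagrange conditions: y = 2*lambda*x and x = 2*lambda*y
If x = 0 then y = 0, violating the constraint, so x, y != 0.
Dividing: y/x = x/y => x^2 = y^2 => y = x or y = -x
Constraint: 2x^2 = 60 => x^2 = 30 => x = +/-sqrt(30)
Critical points: (sqrt(30), sqrt(30)), (-sqrt(30), -sqrt(30)), (sqrt(30), -sqrt(30)), (-sqrt(30), sqrt(30))
  y = x:  xy = x^2 = 30  at (sqrt(30), sqrt(30)) and (-sqrt(30), -sqrt(30))
  y = -x: xy = -x^2 = -30 at (sqrt(30), -sqrt(30)) and (-sqrt(30), sqrt(30))
Maximum xy = 30 at (sqrt(30), sqrt(30)) and (-sqrt(30), -sqrt(30))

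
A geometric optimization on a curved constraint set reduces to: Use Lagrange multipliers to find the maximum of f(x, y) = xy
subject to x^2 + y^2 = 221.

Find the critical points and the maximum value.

Lagrange conditions: y = 2*lambda*x and x = 2*lambda*y
If x = 0 then y = 0, violating the constraint, so x, y != 0.
Dividing: y/x = x/y => x^2 = y^2 => y = x or y = -x
Constraint: 2x^2 = 221 => x^2 = 221/2 => x = +/-sqrt(221/2)
Critical points: (sqrt(221/2), sqrt(221/2)), (-sqrt(221/2), -sqrt(221/2)), (sqrt(221/2), -sqrt(221/2)), (-sqrt(221/2), sqrt(221/2))
  y = x:  xy = x^2 = 221/2  at (sqrt(221/2), sqrt(221/2)) and (-sqrt(221/2), -sqrt(221/2))
  y = -x: xy = -x^2 = -221/2 at (sqrt(221/2), -sqrt(221/2)) and (-sqrt(221/2), sqrt(221/2))
Maximum xy = 221/2 at (sqrt(221/2), sqrt(221/2)) and (-sqrt(221/2), -sqrt(221/2))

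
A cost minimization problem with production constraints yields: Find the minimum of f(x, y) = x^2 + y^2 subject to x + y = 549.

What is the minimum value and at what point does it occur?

Substitute y = 549 - x into f(x,y) = x^2 + y^2:
g(x) = x^2 + (549 - x)^2 = 2x^2 - 1098x + 301401
g'(x) = 4x - 1098 = 0  =>  x = 549/2
y = 549 - 549/2 = 549/2
Minimum value = (549/2)^2 + (549/2)^2 = 301401/2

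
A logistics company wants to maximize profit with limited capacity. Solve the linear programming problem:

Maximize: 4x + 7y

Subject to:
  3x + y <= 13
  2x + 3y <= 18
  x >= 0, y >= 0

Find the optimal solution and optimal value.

Feasible vertices: (0, 0), (0, 6), (3, 4), (13/3, 0)
Objective 4x + 7y at each:
  (0, 0): 0
  (0, 6): 42
  (3, 4): 40
  (13/3, 0): 52/3
Maximum is 42 at (0, 6).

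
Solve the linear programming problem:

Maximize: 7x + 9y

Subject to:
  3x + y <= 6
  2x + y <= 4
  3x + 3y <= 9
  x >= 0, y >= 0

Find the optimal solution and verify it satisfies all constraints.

Feasible vertices: (0, 0), (0, 3), (1, 2), (2, 0)
Objective 7x + 9y at each vertex:
  (0, 0): 0
  (0, 3): 27
  (1, 2): 25
  (2, 0): 14
Maximum is 27 at (0, 3).
Verify constraints at (x, y) = (0, 3):
  3*0 + 1*3 = 3 <= 6
  2*0 + 1*3 = 3 <= 4
  3*0 + 3*3 = 9 <= 9 (active)
  x = 0 >= 0, y = 3 >= 0. All constraints satisfied.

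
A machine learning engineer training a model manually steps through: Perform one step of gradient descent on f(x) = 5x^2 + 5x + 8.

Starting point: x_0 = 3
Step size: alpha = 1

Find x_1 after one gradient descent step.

f(x) = 5x^2 + 5x + 8
f'(x) = 10x + 5
f'(3) = 10*3 + (5) = 35
x_1 = x_0 - alpha * f'(x_0) = 3 - 1 * 35 = -32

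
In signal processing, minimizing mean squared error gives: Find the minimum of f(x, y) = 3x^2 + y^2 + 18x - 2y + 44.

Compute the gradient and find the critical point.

f(x,y) = 3x^2 + y^2 + 18x - 2y + 44
df/dx = 6x + (18) = 0  =>  x = -3
df/dy = 2y + (-2) = 0  =>  y = 1
f(-3, 1) = 3*(-3)^2 + 1*(1)^2 + 18*(-3) + -2*(1) + 44 = 16
Hessian is diagonal with entries 6, 2 > 0, so this is a minimum.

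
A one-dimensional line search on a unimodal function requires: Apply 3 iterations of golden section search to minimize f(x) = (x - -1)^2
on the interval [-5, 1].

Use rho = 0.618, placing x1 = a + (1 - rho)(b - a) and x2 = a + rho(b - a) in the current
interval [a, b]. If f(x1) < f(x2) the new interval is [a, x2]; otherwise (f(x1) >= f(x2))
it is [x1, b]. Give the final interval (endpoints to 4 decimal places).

Golden section search for min of f(x) = (x - -1)^2 on [-5, 1].
Each step: x1 = a + (1 - rho)(b - a), x2 = a + rho(b - a); if f(x1) < f(x2) keep [a, x2], otherwise keep [x1, b].
Step 1: [-5.0000, 1.0000], x1=-2.7080 (f=2.9173), x2=-1.2920 (f=0.0853); f(x1) > f(x2) => keep [-2.7080, 1.0000]
Step 2: [-2.7080, 1.0000], x1=-1.2915 (f=0.0850), x2=-0.4165 (f=0.3405); f(x1) < f(x2) => keep [-2.7080, -0.4165]
Step 3: [-2.7080, -0.4165], x1=-1.8326 (f=0.6933), x2=-1.2918 (f=0.0852); f(x1) > f(x2) => keep [-1.8326, -0.4165]
Final interval: [-1.8326, -0.4165]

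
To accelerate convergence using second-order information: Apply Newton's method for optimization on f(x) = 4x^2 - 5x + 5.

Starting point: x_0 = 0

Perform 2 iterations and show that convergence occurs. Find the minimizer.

f(x) = 4x^2 - 5x + 5, f'(x) = 8x + (-5), f''(x) = 8
Step 1: f'(0) = -5, x_1 = 0 - -5/8 = 5/8
Step 2: f'(5/8) = 0, x_2 = 5/8 (converged)
Newton's method converges in 1 step for quadratics.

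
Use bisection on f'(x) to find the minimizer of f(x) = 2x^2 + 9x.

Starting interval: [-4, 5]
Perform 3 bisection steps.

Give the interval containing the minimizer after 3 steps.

Finding critical point of f(x) = 2x^2 + 9x using bisection on f'(x) = 4x + 9.
f'(x) = 0 when x = -9/4.
Starting interval: [-4, 5]
Step 1: mid = 1/2, f'(mid) = 11, new interval = [-4, 1/2]
Step 2: mid = -7/4, f'(mid) = 2, new interval = [-4, -7/4]
Step 3: mid = -23/8, f'(mid) = -5/2, new interval = [-23/8, -7/4]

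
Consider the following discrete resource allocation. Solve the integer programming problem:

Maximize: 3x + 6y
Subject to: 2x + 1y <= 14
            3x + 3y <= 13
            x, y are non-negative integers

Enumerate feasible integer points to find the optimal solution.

Constraint 1: 2x + 1y <= 14
Constraint 2: 3x + 3y <= 13
Feasible x range (need y >= 0): 0 <= x <= min(14/2, 13/3) => x in {0, ..., 4}.
Enumerate feasible integer points row by row (the coefficient of y is 6 > 0, so for each x the largest feasible y gives the best value):
  x = 0: y <= min((14 - 2*0)/1, (13 - 3*0)/3) => y in {0, ..., 4}; best 3*0 + 6*4 = 24
  x = 1: y <= min((14 - 2*1)/1, (13 - 3*1)/3) => y in {0, ..., 3}; best 3*1 + 6*3 = 21
  x = 2: y <= min((14 - 2*2)/1, (13 - 3*2)/3) => y in {0, ..., 2}; best 3*2 + 6*2 = 18
  x = 3: y <= min((14 - 2*3)/1, (13 - 3*3)/3) => y in {0, ..., 1}; best 3*3 + 6*1 = 15
  x = 4: y <= min((14 - 2*4)/1, (13 - 3*4)/3) => y in {0}; best 3*4 + 6*0 = 12
The maximum 3x + 6y = 24 is achieved at x = 0, y = 4.
Check: 2*0 + 1*4 = 4 <= 14 and 3*0 + 3*4 = 12 <= 13.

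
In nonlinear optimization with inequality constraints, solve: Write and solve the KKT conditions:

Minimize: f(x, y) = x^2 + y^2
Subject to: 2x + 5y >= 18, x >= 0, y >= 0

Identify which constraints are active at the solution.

KKT conditions for min x^2 + y^2 s.t. 2x + 5y >= 18, x >= 0, y >= 0:
Stationarity: 2x = mu*2 + mu_x, 2y = mu*5 + mu_y, with mu, mu_x, mu_y >= 0
Complementary slackness: mu*(2x + 5y - 18) = 0, mu_x*x = 0, mu_y*y = 0
(0, 0) is infeasible (2*0 + 5*0 < 18), so if mu = 0 stationarity would force x = mu_x/2 >= 0, y = mu_y/2 >= 0 with mu_x*x = mu_y*y = 0, i.e. x = y = 0: contradiction. Hence mu > 0 and 2x + 5y = 18 is active.
Try x > 0, y > 0 (so mu_x = mu_y = 0): x = 2*mu/2, y = 5*mu/2
Substitute: 2*(2*mu/2) + 5*(5*mu/2) = 18
  mu*29/2 = 18 => mu = 36/29
x* = 36/29 > 0, y* = 90/29 > 0, consistent with mu_x = mu_y = 0.
f is convex and the constraints are linear, so this KKT point is the global minimum.
f* = 324/29
Active constraints: 2x + 5y >= 18 (holds with equality, mu = 36/29 > 0); x >= 0 and y >= 0 are inactive (mu_x = mu_y = 0).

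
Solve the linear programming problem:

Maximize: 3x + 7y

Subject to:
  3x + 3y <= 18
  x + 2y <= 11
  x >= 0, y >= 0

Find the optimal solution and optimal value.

Feasible vertices: (0, 0), (0, 11/2), (1, 5), (6, 0)
Objective 3x + 7y at each:
  (0, 0): 0
  (0, 11/2): 77/2
  (1, 5): 38
  (6, 0): 18
Maximum is 77/2 at (0, 11/2).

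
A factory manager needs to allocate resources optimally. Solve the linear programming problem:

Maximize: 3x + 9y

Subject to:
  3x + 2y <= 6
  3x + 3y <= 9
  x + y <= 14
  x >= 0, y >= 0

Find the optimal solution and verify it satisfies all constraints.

Feasible vertices: (0, 0), (0, 3), (2, 0)
Objective 3x + 9y at each vertex:
  (0, 0): 0
  (0, 3): 27
  (2, 0): 6
Maximum is 27 at (0, 3).
Verify constraints at (x, y) = (0, 3):
  3*0 + 2*3 = 6 <= 6 (active)
  3*0 + 3*3 = 9 <= 9 (active)
  1*0 + 1*3 = 3 <= 14
  x = 0 >= 0, y = 3 >= 0. All constraints satisfied.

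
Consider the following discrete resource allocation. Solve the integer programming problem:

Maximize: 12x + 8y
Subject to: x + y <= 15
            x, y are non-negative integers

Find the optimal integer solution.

Objective: 12x + 8y, constraint: x + y <= 15
Coefficient of x is 12 >= coefficient of y is 8, so allocate the entire budget to x.
Optimal: x = 15, y = 0, value = 180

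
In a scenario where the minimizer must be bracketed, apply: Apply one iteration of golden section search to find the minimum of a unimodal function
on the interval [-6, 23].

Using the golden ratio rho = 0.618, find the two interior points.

Golden section search on [-6, 23].
Golden ratio rho = 0.618 (approx).
Interior points:
  x_1 = -6 + (1-0.618)*29 = 5.0780
  x_2 = -6 + 0.618*29 = 11.9220
Compare f(x_1) and f(x_2) to determine which subinterval to keep.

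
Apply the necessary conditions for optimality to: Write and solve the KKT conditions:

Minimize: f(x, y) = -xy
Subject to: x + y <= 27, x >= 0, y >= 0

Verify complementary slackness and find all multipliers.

Problem: min -xy s.t. x + y <= 27 (multiplier lambda), x >= 0 (mu_x), y >= 0 (mu_y)
KKT stationarity: -y + lambda - mu_x = 0, -x + lambda - mu_y = 0, with lambda, mu_x, mu_y >= 0
Complementary slackness: lambda*(x + y - 27) = 0, mu_x*x = 0, mu_y*y = 0
If lambda = 0: y = -mu_x <= 0 and x = -mu_y <= 0 force x = y = 0 with f = 0; but x = y = 27/2 is feasible with f = -729/4 < 0, so this is not the minimum. Hence lambda > 0 and x + y = 27.
Try x > 0, y > 0 (so mu_x = mu_y = 0): y = lambda, x = lambda => x = y = lambda
x + y = 27 => 2*lambda = 27 => lambda = 27/2
x* = y* = 27/2 > 0, consistent with mu_x = mu_y = 0.
(Any feasible point with x = 0 or y = 0 has f = 0 > -729/4, so the minimum is not on those boundaries.)
min(-xy) = -729/4 (i.e. max xy = 729/4)
Multipliers: lambda = 27/2, mu_x = 0, mu_y = 0
Complementary slackness: lambda*(x + y - 27) = 27/2*(27/2 + 27/2 - 27) = 0, mu_x*x = 0*27/2 = 0, mu_y*y = 0*27/2 = 0. Satisfied.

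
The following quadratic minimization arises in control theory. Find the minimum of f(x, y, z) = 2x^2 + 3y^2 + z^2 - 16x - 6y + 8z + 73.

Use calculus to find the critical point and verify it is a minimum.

f(x,y,z) = 2x^2 + 3y^2 + z^2 - 16x - 6y + 8z + 73
df/dx = 4x + (-16) = 0 => x = 4
df/dy = 6y + (-6) = 0 => y = 1
df/dz = 2z + (8) = 0 => z = -4
f(4,1,-4) = 2*(4)^2 + 3*(1)^2 + 1*(-4)^2 + -16*(4) + -6*(1) + 8*(-4) + 73 = 22
Hessian is diagonal with entries 4, 6, 2 > 0, confirmed minimum.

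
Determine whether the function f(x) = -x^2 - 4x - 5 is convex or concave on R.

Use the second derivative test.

f(x) = -x^2 - 4x - 5
f'(x) = -2x - 4
f''(x) = -2
Since f''(x) = -2 < 0 for all x, f is concave on R.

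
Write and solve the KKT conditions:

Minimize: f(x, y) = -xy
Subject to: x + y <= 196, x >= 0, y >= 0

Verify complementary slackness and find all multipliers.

Problem: min -xy s.t. x + y <= 196 (multiplier lambda), x >= 0 (mu_x), y >= 0 (mu_y)
KKT stationarity: -y + lambda - mu_x = 0, -x + lambda - mu_y = 0, with lambda, mu_x, mu_y >= 0
Complementary slackness: lambda*(x + y - 196) = 0, mu_x*x = 0, mu_y*y = 0
If lambda = 0: y = -mu_x <= 0 and x = -mu_y <= 0 force x = y = 0 with f = 0; but x = y = 98 is feasible with f = -9604 < 0, so this is not the minimum. Hence lambda > 0 and x + y = 196.
Try x > 0, y > 0 (so mu_x = mu_y = 0): y = lambda, x = lambda => x = y = lambda
x + y = 196 => 2*lambda = 196 => lambda = 98
x* = y* = 98 > 0, consistent with mu_x = mu_y = 0.
(Any feasible point with x = 0 or y = 0 has f = 0 > -9604, so the minimum is not on those boundaries.)
min(-xy) = -9604 (i.e. max xy = 9604)
Multipliers: lambda = 98, mu_x = 0, mu_y = 0
Complementary slackness: lambda*(x + y - 196) = 98*(98 + 98 - 196) = 0, mu_x*x = 0*98 = 0, mu_y*y = 0*98 = 0. Satisfied.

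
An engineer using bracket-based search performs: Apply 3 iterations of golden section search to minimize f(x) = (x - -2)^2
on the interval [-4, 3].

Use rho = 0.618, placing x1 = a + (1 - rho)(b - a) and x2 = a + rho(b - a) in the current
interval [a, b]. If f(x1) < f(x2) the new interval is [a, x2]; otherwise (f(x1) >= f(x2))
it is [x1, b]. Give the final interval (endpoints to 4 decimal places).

Golden section search for min of f(x) = (x - -2)^2 on [-4, 3].
Each step: x1 = a + (1 - rho)(b - a), x2 = a + rho(b - a); if f(x1) < f(x2) keep [a, x2], otherwise keep [x1, b].
Step 1: [-4.0000, 3.0000], x1=-1.3260 (f=0.4543), x2=0.3260 (f=5.4103); f(x1) < f(x2) => keep [-4.0000, 0.3260]
Step 2: [-4.0000, 0.3260], x1=-2.3475 (f=0.1207), x2=-1.3265 (f=0.4536); f(x1) < f(x2) => keep [-4.0000, -1.3265]
Step 3: [-4.0000, -1.3265], x1=-2.9787 (f=0.9579), x2=-2.3478 (f=0.1210); f(x1) > f(x2) => keep [-2.9787, -1.3265]
Final interval: [-2.9787, -1.3265]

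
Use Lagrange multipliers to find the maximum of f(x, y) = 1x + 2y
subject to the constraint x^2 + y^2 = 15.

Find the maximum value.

Set up Lagrange conditions: grad f = lambda * grad g
  1 = 2*lambda*x
  2 = 2*lambda*y
From these: x/y = 1/2, so x = 1t, y = 2t for some t.
Substitute into constraint: (1t)^2 + (2t)^2 = 15
  t^2 * 5 = 15
  t = sqrt(15/5)
Maximum = 1*x + 2*y = (1^2 + 2^2)*t = 5 * sqrt(15/5) = sqrt(75)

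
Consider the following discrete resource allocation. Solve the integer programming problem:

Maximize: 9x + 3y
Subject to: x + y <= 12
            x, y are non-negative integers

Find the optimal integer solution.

Objective: 9x + 3y, constraint: x + y <= 12
Coefficient of x is 9 >= coefficient of y is 3, so allocate the entire budget to x.
Optimal: x = 12, y = 0, value = 108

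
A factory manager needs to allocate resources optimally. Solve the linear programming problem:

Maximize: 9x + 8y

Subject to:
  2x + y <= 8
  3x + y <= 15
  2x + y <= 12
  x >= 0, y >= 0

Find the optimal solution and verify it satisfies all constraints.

Feasible vertices: (0, 0), (0, 8), (4, 0)
Objective 9x + 8y at each vertex:
  (0, 0): 0
  (0, 8): 64
  (4, 0): 36
Maximum is 64 at (0, 8).
Verify constraints at (x, y) = (0, 8):
  2*0 + 1*8 = 8 <= 8 (active)
  3*0 + 1*8 = 8 <= 15
  2*0 + 1*8 = 8 <= 12
  x = 0 >= 0, y = 8 >= 0. All constraints satisfied.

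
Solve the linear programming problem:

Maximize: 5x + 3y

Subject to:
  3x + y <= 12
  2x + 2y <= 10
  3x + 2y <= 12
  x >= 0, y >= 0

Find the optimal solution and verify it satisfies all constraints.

Feasible vertices: (0, 0), (0, 5), (2, 3), (4, 0)
Objective 5x + 3y at each vertex:
  (0, 0): 0
  (0, 5): 15
  (2, 3): 19
  (4, 0): 20
Maximum is 20 at (4, 0).
Verify constraints at (x, y) = (4, 0):
  3*4 + 1*0 = 12 <= 12 (active)
  2*4 + 2*0 = 8 <= 10
  3*4 + 2*0 = 12 <= 12 (active)
  x = 4 >= 0, y = 0 >= 0. All constraints satisfied.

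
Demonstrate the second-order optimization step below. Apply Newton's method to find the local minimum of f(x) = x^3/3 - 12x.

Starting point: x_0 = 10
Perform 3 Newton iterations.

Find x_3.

f(x) = x^3/3 - 12x
f'(x) = x^2 - 12, f''(x) = 2x
Newton update: x_{n+1} = x_n - (x_n^2 - 12)/(2*x_n)
Step 1: x_0 = 10, f'=88, f''=20, x_1 = 28/5
Step 2: x_1 = 28/5, f'=484/25, f''=56/5, x_2 = 271/70
Step 3: x_2 = 271/70, f'=14641/4900, f''=271/35, x_3 = 132241/37940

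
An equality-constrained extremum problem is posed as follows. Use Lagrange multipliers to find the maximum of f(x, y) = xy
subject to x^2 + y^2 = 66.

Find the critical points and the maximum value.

Lagrange conditions: y = 2*lambda*x and x = 2*lambda*y
If x = 0 then y = 0, violating the constraint, so x, y != 0.
Dividing: y/x = x/y => x^2 = y^2 => y = x or y = -x
Constraint: 2x^2 = 66 => x^2 = 33 => x = +/-sqrt(33)
Critical points: (sqrt(33), sqrt(33)), (-sqrt(33), -sqrt(33)), (sqrt(33), -sqrt(33)), (-sqrt(33), sqrt(33))
  y = x:  xy = x^2 = 33  at (sqrt(33), sqrt(33)) and (-sqrt(33), -sqrt(33))
  y = -x: xy = -x^2 = -33 at (sqrt(33), -sqrt(33)) and (-sqrt(33), sqrt(33))
Maximum xy = 33 at (sqrt(33), sqrt(33)) and (-sqrt(33), -sqrt(33))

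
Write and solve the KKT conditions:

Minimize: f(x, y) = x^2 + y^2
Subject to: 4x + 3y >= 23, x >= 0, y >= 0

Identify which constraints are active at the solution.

KKT conditions for min x^2 + y^2 s.t. 4x + 3y >= 23, x >= 0, y >= 0:
Stationarity: 2x = mu*4 + mu_x, 2y = mu*3 + mu_y, with mu, mu_x, mu_y >= 0
Complementary slackness: mu*(4x + 3y - 23) = 0, mu_x*x = 0, mu_y*y = 0
(0, 0) is infeasible (4*0 + 3*0 < 23), so if mu = 0 stationarity would force x = mu_x/2 >= 0, y = mu_y/2 >= 0 with mu_x*x = mu_y*y = 0, i.e. x = y = 0: contradiction. Hence mu > 0 and 4x + 3y = 23 is active.
Try x > 0, y > 0 (so mu_x = mu_y = 0): x = 4*mu/2, y = 3*mu/2
Substitute: 4*(4*mu/2) + 3*(3*mu/2) = 23
  mu*25/2 = 23 => mu = 46/25
x* = 92/25 > 0, y* = 69/25 > 0, consistent with mu_x = mu_y = 0.
f is convex and the constraints are linear, so this KKT point is the global minimum.
f* = 529/25
Active constraints: 4x + 3y >= 23 (holds with equality, mu = 46/25 > 0); x >= 0 and y >= 0 are inactive (mu_x = mu_y = 0).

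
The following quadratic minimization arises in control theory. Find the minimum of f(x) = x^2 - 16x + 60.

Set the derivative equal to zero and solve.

f(x) = x^2 - 16x + 60
f'(x) = 2x + (-16) = 0
x = 16/2 = 8
f(8) = -4
Since f''(x) = 2 > 0, this is a minimum.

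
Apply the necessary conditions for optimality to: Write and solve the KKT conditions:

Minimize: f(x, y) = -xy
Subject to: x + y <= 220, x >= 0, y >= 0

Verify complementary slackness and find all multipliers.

Problem: min -xy s.t. x + y <= 220 (multiplier lambda), x >= 0 (mu_x), y >= 0 (mu_y)
KKT stationarity: -y + lambda - mu_x = 0, -x + lambda - mu_y = 0, with lambda, mu_x, mu_y >= 0
Complementary slackness: lambda*(x + y - 220) = 0, mu_x*x = 0, mu_y*y = 0
If lambda = 0: y = -mu_x <= 0 and x = -mu_y <= 0 force x = y = 0 with f = 0; but x = y = 110 is feasible with f = -12100 < 0, so this is not the minimum. Hence lambda > 0 and x + y = 220.
Try x > 0, y > 0 (so mu_x = mu_y = 0): y = lambda, x = lambda => x = y = lambda
x + y = 220 => 2*lambda = 220 => lambda = 110
x* = y* = 110 > 0, consistent with mu_x = mu_y = 0.
(Any feasible point with x = 0 or y = 0 has f = 0 > -12100, so the minimum is not on those boundaries.)
min(-xy) = -12100 (i.e. max xy = 12100)
Multipliers: lambda = 110, mu_x = 0, mu_y = 0
Complementary slackness: lambda*(x + y - 220) = 110*(110 + 110 - 220) = 0, mu_x*x = 0*110 = 0, mu_y*y = 0*110 = 0. Satisfied.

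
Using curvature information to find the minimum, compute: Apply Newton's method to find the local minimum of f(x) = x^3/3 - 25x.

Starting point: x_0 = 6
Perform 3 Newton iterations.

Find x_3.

f(x) = x^3/3 - 25x
f'(x) = x^2 - 25, f''(x) = 2x
Newton update: x_{n+1} = x_n - (x_n^2 - 25)/(2*x_n)
Step 1: x_0 = 6, f'=11, f''=12, x_1 = 61/12
Step 2: x_1 = 61/12, f'=121/144, f''=61/6, x_2 = 7321/1464
Step 3: x_2 = 7321/1464, f'=14641/2143296, f''=7321/732, x_3 = 107179441/21435888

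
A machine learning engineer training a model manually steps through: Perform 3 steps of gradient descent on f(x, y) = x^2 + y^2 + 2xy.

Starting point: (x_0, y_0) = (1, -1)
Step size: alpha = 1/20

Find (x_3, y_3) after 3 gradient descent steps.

f(x,y) = x^2 + y^2 + 2xy
grad_x = 2x + 2y, grad_y = 2y + 2x
Step 1: grad = (0, 0), (1, -1)
Step 2: grad = (0, 0), (1, -1)
Step 3: grad = (0, 0), (1, -1)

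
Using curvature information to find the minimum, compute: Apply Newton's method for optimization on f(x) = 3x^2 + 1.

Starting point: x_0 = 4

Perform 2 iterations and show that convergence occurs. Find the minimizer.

f(x) = 3x^2 + 1, f'(x) = 6x + (0), f''(x) = 6
Step 1: f'(4) = 24, x_1 = 4 - 24/6 = 0
Step 2: f'(0) = 0, x_2 = 0 (converged)
Newton's method converges in 1 step for quadratics.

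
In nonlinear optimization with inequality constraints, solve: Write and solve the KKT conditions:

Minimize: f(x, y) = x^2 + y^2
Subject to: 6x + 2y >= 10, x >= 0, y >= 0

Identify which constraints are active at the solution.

KKT conditions for min x^2 + y^2 s.t. 6x + 2y >= 10, x >= 0, y >= 0:
Stationarity: 2x = mu*6 + mu_x, 2y = mu*2 + mu_y, with mu, mu_x, mu_y >= 0
Complementary slackness: mu*(6x + 2y - 10) = 0, mu_x*x = 0, mu_y*y = 0
(0, 0) is infeasible (6*0 + 2*0 < 10), so if mu = 0 stationarity would force x = mu_x/2 >= 0, y = mu_y/2 >= 0 with mu_x*x = mu_y*y = 0, i.e. x = y = 0: contradiction. Hence mu > 0 and 6x + 2y = 10 is active.
Try x > 0, y > 0 (so mu_x = mu_y = 0): x = 6*mu/2, y = 2*mu/2
Substitute: 6*(6*mu/2) + 2*(2*mu/2) = 10
  mu*40/2 = 10 => mu = 1/2
x* = 3/2 > 0, y* = 1/2 > 0, consistent with mu_x = mu_y = 0.
f is convex and the constraints are linear, so this KKT point is the global minimum.
f* = 5/2
Active constraints: 6x + 2y >= 10 (holds with equality, mu = 1/2 > 0); x >= 0 and y >= 0 are inactive (mu_x = mu_y = 0).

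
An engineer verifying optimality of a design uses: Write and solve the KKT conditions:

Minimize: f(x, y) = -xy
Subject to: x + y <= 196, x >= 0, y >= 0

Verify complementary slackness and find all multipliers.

Problem: min -xy s.t. x + y <= 196 (multiplier lambda), x >= 0 (mu_x), y >= 0 (mu_y)
KKT stationarity: -y + lambda - mu_x = 0, -x + lambda - mu_y = 0, with lambda, mu_x, mu_y >= 0
Complementary slackness: lambda*(x + y - 196) = 0, mu_x*x = 0, mu_y*y = 0
If lambda = 0: y = -mu_x <= 0 and x = -mu_y <= 0 force x = y = 0 with f = 0; but x = y = 98 is feasible with f = -9604 < 0, so this is not the minimum. Hence lambda > 0 and x + y = 196.
Try x > 0, y > 0 (so mu_x = mu_y = 0): y = lambda, x = lambda => x = y = lambda
x + y = 196 => 2*lambda = 196 => lambda = 98
x* = y* = 98 > 0, consistent with mu_x = mu_y = 0.
(Any feasible point with x = 0 or y = 0 has f = 0 > -9604, so the minimum is not on those boundaries.)
min(-xy) = -9604 (i.e. max xy = 9604)
Multipliers: lambda = 98, mu_x = 0, mu_y = 0
Complementary slackness: lambda*(x + y - 196) = 98*(98 + 98 - 196) = 0, mu_x*x = 0*98 = 0, mu_y*y = 0*98 = 0. Satisfied.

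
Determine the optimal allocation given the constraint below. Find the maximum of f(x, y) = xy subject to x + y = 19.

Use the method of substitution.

Substitute y = 19 - x into f(x,y) = xy:
g(x) = x(19 - x) = 19x - x^2
g'(x) = 19 - 2x = 0  =>  x = 19/2
y = 19 - 19/2 = 19/2
Maximum value = (19/2) * (19/2) = 361/4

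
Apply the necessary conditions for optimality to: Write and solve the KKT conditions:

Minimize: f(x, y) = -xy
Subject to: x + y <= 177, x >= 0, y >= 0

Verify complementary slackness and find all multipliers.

Problem: min -xy s.t. x + y <= 177 (multiplier lambda), x >= 0 (mu_x), y >= 0 (mu_y)
KKT stationarity: -y + lambda - mu_x = 0, -x + lambda - mu_y = 0, with lambda, mu_x, mu_y >= 0
Complementary slackness: lambda*(x + y - 177) = 0, mu_x*x = 0, mu_y*y = 0
If lambda = 0: y = -mu_x <= 0 and x = -mu_y <= 0 force x = y = 0 with f = 0; but x = y = 177/2 is feasible with f = -31329/4 < 0, so this is not the minimum. Hence lambda > 0 and x + y = 177.
Try x > 0, y > 0 (so mu_x = mu_y = 0): y = lambda, x = lambda => x = y = lambda
x + y = 177 => 2*lambda = 177 => lambda = 177/2
x* = y* = 177/2 > 0, consistent with mu_x = mu_y = 0.
(Any feasible point with x = 0 or y = 0 has f = 0 > -31329/4, so the minimum is not on those boundaries.)
min(-xy) = -31329/4 (i.e. max xy = 31329/4)
Multipliers: lambda = 177/2, mu_x = 0, mu_y = 0
Complementary slackness: lambda*(x + y - 177) = 177/2*(177/2 + 177/2 - 177) = 0, mu_x*x = 0*177/2 = 0, mu_y*y = 0*177/2 = 0. Satisfied.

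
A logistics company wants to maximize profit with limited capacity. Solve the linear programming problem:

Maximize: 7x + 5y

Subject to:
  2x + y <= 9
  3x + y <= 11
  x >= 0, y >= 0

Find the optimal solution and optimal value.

Feasible vertices: (0, 0), (0, 9), (2, 5), (11/3, 0)
Objective 7x + 5y at each:
  (0, 0): 0
  (0, 9): 45
  (2, 5): 39
  (11/3, 0): 77/3
Maximum is 45 at (0, 9).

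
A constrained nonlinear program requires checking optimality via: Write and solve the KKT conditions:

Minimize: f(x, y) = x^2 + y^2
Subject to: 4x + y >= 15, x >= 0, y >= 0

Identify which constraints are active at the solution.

KKT conditions for min x^2 + y^2 s.t. 4x + 1y >= 15, x >= 0, y >= 0:
Stationarity: 2x = mu*4 + mu_x, 2y = mu*1 + mu_y, with mu, mu_x, mu_y >= 0
Complementary slackness: mu*(4x + y - 15) = 0, mu_x*x = 0, mu_y*y = 0
(0, 0) is infeasible (4*0 + 1*0 < 15), so if mu = 0 stationarity would force x = mu_x/2 >= 0, y = mu_y/2 >= 0 with mu_x*x = mu_y*y = 0, i.e. x = y = 0: contradiction. Hence mu > 0 and 4x + y = 15 is active.
Try x > 0, y > 0 (so mu_x = mu_y = 0): x = 4*mu/2, y = 1*mu/2
Substitute: 4*(4*mu/2) + 1*(1*mu/2) = 15
  mu*17/2 = 15 => mu = 30/17
x* = 60/17 > 0, y* = 15/17 > 0, consistent with mu_x = mu_y = 0.
f is convex and the constraints are linear, so this KKT point is the global minimum.
f* = 225/17
Active constraints: 4x + y >= 15 (holds with equality, mu = 30/17 > 0); x >= 0 and y >= 0 are inactive (mu_x = mu_y = 0).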